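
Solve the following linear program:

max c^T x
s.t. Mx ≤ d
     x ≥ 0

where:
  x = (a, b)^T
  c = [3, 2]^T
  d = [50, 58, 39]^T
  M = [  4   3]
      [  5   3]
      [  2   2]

Evaluate the objective at each vertex of the feasible region:
  z(0, 0) = 0
  z(11.6, 0) = 34.8
  z(8, 6) = 36  ←
  z(0, 16.67) = 33.33
The maximum is at a = 8, b = 6.

a = 8, b = 6, z = 36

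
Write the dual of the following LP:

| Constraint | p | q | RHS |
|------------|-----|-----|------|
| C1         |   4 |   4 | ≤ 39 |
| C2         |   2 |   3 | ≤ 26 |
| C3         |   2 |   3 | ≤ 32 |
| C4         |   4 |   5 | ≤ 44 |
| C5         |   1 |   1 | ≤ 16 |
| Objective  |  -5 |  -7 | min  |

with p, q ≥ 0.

Primal min cᵀx s.t. Ax ≤ b, x ≥ 0  →  Dual max −bᵀy s.t. Aᵀy ≥ −c, y ≥ 0.

Maximize: z = -39y1 - 26y2 - 32y3 - 44y4 - 16y5

Subject to:
  4y1 + 2y2 + 2y3 + 4y4 + y5 ≥ 5
  4y1 + 3y2 + 3y3 + 5y4 + y5 ≥ 7
  y1, y2, y3, y4, y5 ≥ 0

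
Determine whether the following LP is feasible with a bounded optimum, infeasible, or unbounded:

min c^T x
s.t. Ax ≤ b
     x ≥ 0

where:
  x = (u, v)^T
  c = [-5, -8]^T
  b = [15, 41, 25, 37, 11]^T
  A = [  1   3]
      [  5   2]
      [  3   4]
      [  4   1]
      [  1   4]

Feasible with a bounded optimal solution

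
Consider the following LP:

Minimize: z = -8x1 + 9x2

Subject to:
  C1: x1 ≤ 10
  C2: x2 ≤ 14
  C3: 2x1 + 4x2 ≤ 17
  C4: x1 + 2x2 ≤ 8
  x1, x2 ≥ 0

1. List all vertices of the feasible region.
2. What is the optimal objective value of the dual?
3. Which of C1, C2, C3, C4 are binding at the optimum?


1. (0, 0), (8, 0), (0, 4)
2. -64
3. C4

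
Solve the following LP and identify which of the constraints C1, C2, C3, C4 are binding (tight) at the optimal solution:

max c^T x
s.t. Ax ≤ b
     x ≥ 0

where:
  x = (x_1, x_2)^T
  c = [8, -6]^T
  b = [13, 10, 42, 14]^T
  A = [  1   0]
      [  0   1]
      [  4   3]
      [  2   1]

At x_1 = 7, x_2 = 0, compute slack b - a·x for each constraint:
  C1: 13 − 7 = 6  (slack)
  C2: 10 − 0 = 10  (slack)
  C3: 42 − 28 = 14  (slack)
  C4: 14 − 14 = 0  (binding)

Optimal: x_1 = 7, x_2 = 0
Binding: C4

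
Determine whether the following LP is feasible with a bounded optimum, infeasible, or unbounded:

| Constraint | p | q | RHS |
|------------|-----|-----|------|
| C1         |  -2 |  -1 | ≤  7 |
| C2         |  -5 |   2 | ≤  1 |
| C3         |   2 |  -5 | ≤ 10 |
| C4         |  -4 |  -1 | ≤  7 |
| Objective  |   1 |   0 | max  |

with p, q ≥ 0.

Unbounded (objective can increase without bound)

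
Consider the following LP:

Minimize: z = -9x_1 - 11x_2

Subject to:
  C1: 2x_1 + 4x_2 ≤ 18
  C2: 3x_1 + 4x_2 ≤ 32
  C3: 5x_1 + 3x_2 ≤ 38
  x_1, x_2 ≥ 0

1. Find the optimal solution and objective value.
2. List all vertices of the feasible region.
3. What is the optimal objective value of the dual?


1. x_1 = 7, x_2 = 1, z = -74
2. (0, 0), (7.6, 0), (7, 1), (0, 4.5)
3. -74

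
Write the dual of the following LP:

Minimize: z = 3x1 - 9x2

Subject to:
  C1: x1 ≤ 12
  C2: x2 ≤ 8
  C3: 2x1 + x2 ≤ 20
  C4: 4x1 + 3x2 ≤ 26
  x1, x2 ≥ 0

Primal min cᵀx s.t. Ax ≤ b, x ≥ 0  →  Dual max −bᵀy s.t. Aᵀy ≥ −c, y ≥ 0.

Maximize: z = -12y1 - 8y2 - 20y3 - 26y4

Subject to:
  y1 + 2y3 + 4y4 ≥ -3
  y2 + y3 + 3y4 ≥ 9
  y1, y2, y3, y4 ≥ 0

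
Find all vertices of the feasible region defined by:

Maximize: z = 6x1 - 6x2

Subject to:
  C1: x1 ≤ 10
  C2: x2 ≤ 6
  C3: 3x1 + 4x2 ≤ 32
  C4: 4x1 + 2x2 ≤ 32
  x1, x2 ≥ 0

(0, 0), (8, 0), (6.4, 3.2), (2.667, 6), (0, 6)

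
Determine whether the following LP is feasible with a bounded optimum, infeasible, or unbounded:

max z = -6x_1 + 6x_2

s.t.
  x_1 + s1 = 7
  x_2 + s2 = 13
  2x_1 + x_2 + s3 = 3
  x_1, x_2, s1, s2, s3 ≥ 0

Feasible with a bounded optimal solution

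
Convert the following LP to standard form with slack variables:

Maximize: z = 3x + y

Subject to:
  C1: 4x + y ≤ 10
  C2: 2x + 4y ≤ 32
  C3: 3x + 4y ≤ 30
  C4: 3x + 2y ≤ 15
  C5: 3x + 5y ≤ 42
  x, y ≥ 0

max z = 3x + y

s.t.
  4x + y + s1 = 10
  2x + 4y + s2 = 32
  3x + 4y + s3 = 30
  3x + 2y + s4 = 15
  3x + 5y + s5 = 42
  x, y, s1, s2, s3, s4, s5 ≥ 0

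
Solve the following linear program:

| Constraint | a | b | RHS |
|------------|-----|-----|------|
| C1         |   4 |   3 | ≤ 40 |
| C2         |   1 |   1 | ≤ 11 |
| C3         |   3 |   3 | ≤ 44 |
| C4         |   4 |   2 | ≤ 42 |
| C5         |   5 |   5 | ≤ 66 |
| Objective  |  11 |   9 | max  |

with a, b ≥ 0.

Evaluate the objective at each vertex of the feasible region:
  z(0, 0) = 0
  z(10, 0) = 110
  z(7, 4) = 113  ←
  z(0, 11) = 99
The maximum is at a = 7, b = 4.

a = 7, b = 4, z = 113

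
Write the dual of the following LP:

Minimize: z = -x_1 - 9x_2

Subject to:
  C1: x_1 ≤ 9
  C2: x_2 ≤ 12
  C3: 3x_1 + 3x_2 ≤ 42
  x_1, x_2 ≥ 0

Primal min cᵀx s.t. Ax ≤ b, x ≥ 0  →  Dual max −bᵀy s.t. Aᵀy ≥ −c, y ≥ 0.

Maximize: z = -9y1 - 12y2 - 42y3

Subject to:
  y1 + 3y3 ≥ 1
  y2 + 3y3 ≥ 9
  y1, y2, y3 ≥ 0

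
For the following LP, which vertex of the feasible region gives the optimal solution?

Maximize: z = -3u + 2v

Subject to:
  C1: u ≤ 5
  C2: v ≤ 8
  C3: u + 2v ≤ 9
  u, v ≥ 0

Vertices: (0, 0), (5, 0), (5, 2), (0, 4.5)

Evaluate the objective at each vertex of the feasible region:
  z(0, 0) = 0
  z(5, 0) = -15
  z(5, 2) = -11
  z(0, 4.5) = 9  ←
The maximum is at u = 0, v = 4.5.

(0, 4.5)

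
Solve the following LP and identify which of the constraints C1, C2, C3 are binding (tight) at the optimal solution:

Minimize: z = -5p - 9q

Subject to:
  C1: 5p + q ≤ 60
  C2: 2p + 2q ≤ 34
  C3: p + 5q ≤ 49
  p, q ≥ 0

At p = 9, q = 8, compute slack b - a·x for each constraint:
  C1: 60 − 53 = 7  (slack)
  C2: 34 − 34 = 0  (binding)
  C3: 49 − 49 = 0  (binding)

Optimal: p = 9, q = 8
Binding: C2, C3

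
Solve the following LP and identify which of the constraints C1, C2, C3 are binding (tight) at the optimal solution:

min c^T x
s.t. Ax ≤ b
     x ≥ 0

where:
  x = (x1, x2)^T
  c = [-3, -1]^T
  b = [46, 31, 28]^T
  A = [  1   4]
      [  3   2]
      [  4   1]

At x1 = 5, x2 = 8, compute slack b - a·x for each constraint:
  C1: 46 − 37 = 9  (slack)
  C2: 31 − 31 = 0  (binding)
  C3: 28 − 28 = 0  (binding)

Optimal: x1 = 5, x2 = 8
Binding: C2, C3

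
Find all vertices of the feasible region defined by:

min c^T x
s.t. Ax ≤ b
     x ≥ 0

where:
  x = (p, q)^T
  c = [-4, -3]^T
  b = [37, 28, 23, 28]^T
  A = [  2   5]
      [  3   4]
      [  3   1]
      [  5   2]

(0, 0), (5.6, 0), (4, 4), (0, 7)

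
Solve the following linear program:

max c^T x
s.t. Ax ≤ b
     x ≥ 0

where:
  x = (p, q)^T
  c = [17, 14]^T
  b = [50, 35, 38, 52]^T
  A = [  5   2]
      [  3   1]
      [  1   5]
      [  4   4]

Evaluate the objective at each vertex of the feasible region:
  z(0, 0) = 0
  z(10, 0) = 170
  z(8, 5) = 206  ←
  z(6.75, 6.25) = 202.2
  z(0, 7.6) = 106.4
The maximum is at p = 8, q = 5.

p = 8, q = 5, z = 206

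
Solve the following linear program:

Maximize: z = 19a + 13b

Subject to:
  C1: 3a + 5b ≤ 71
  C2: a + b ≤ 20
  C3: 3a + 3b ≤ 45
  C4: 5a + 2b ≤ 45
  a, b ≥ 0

Evaluate the objective at each vertex of the feasible region:
  z(0, 0) = 0
  z(9, 0) = 171
  z(5, 10) = 225  ←
  z(2, 13) = 207
  z(0, 14.2) = 184.6
The maximum is at a = 5, b = 10.

a = 5, b = 10, z = 225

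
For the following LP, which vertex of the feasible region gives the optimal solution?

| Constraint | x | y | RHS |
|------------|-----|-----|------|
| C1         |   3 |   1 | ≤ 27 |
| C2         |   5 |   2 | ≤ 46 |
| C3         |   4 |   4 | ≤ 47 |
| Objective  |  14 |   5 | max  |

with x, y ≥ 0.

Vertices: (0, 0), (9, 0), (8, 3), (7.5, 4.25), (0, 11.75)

Evaluate the objective at each vertex of the feasible region:
  z(0, 0) = 0
  z(9, 0) = 126
  z(8, 3) = 127  ←
  z(7.5, 4.25) = 126.2
  z(0, 11.75) = 58.75
The maximum is at x = 8, y = 3.

(8, 3)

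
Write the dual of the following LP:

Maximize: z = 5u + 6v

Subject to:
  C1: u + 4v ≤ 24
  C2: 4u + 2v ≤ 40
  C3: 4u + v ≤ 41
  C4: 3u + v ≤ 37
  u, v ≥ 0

Primal max cᵀx s.t. Ax ≤ b, x ≥ 0  →  Dual min bᵀy s.t. Aᵀy ≥ c, y ≥ 0.

Minimize: z = 24y1 + 40y2 + 41y3 + 37y4

Subject to:
  y1 + 4y2 + 4y3 + 3y4 ≥ 5
  4y1 + 2y2 + y3 + y4 ≥ 6
  y1, y2, y3, y4 ≥ 0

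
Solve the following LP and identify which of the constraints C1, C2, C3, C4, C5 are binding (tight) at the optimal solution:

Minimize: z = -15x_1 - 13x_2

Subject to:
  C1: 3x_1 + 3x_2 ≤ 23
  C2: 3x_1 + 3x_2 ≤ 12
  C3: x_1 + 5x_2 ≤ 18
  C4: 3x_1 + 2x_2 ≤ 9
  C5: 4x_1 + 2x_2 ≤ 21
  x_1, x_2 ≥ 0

At x_1 = 1, x_2 = 3, compute slack b - a·x for each constraint:
  C1: 23 − 12 = 11  (slack)
  C2: 12 − 12 = 0  (binding)
  C3: 18 − 16 = 2  (slack)
  C4: 9 − 9 = 0  (binding)
  C5: 21 − 10 = 11  (slack)

Optimal: x_1 = 1, x_2 = 3
Binding: C2, C4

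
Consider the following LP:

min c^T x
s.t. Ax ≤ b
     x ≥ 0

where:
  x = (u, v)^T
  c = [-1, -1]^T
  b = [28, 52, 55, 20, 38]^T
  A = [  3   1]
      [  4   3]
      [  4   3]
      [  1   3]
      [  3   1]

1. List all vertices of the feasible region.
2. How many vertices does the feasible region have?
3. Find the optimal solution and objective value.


1. (0, 0), (9.333, 0), (8, 4), (0, 6.667)
2. 4
3. u = 8, v = 4, z = -12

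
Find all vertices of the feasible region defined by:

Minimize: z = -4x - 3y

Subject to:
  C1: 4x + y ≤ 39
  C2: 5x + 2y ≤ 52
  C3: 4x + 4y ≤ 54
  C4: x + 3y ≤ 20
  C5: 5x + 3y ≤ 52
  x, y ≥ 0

(0, 0), (9.75, 0), (9.286, 1.857), (8, 4), (0, 6.667)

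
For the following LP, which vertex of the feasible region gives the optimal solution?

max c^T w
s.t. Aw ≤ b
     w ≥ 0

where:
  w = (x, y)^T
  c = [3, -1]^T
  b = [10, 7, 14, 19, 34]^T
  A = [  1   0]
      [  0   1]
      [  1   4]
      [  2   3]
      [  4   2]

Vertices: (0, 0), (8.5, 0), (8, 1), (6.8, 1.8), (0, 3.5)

Evaluate the objective at each vertex of the feasible region:
  z(0, 0) = 0
  z(8.5, 0) = 25.5  ←
  z(8, 1) = 23
  z(6.8, 1.8) = 18.6
  z(0, 3.5) = -3.5
The maximum is at x = 8.5, y = 0.

(8.5, 0)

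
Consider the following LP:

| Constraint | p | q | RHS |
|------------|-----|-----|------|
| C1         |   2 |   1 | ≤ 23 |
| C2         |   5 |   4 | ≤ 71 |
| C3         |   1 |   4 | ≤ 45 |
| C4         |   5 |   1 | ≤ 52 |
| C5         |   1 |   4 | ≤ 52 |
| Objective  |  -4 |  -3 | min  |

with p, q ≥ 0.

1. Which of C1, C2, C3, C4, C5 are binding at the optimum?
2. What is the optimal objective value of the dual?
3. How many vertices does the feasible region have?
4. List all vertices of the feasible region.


1. C1, C2
2. -55
3. 6
4. (0, 0), (10.4, 0), (9.667, 3.667), (7, 9), (6.5, 9.625), (0, 11.25)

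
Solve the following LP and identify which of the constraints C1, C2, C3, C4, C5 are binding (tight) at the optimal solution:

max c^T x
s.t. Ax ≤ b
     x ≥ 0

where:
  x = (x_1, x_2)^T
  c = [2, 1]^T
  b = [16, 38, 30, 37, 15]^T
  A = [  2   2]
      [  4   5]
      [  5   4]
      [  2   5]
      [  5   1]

At x_1 = 2, x_2 = 5, compute slack b - a·x for each constraint:
  C1: 16 − 14 = 2  (slack)
  C2: 38 − 33 = 5  (slack)
  C3: 30 − 30 = 0  (binding)
  C4: 37 − 29 = 8  (slack)
  C5: 15 − 15 = 0  (binding)

Optimal: x_1 = 2, x_2 = 5
Binding: C3, C5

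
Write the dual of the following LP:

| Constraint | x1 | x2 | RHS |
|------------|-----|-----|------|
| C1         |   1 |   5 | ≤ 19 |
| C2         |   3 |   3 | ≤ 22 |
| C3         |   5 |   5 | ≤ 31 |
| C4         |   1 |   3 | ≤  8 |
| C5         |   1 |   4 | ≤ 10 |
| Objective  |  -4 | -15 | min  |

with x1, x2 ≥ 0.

Primal min cᵀx s.t. Ax ≤ b, x ≥ 0  →  Dual max −bᵀy s.t. Aᵀy ≥ −c, y ≥ 0.

Maximize: z = -19y1 - 22y2 - 31y3 - 8y4 - 10y5

Subject to:
  y1 + 3y2 + 5y3 + y4 + y5 ≥ 4
  5y1 + 3y2 + 5y3 + 3y4 + 4y5 ≥ 15
  y1, y2, y3, y4, y5 ≥ 0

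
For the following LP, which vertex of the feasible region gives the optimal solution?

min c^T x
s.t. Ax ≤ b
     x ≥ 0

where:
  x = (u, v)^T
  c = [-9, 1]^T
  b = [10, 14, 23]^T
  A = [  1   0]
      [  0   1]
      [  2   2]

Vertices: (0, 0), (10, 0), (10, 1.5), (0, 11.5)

Evaluate the objective at each vertex of the feasible region:
  z(0, 0) = 0
  z(10, 0) = -90  ←
  z(10, 1.5) = -88.5
  z(0, 11.5) = 11.5
The minimum is at u = 10, v = 0.

(10, 0)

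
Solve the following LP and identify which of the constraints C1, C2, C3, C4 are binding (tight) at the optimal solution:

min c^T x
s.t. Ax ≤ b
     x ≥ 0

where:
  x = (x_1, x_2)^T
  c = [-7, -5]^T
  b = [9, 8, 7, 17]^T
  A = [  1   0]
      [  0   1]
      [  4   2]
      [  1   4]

At x_1 = 0, x_2 = 3.5, compute slack b - a·x for each constraint:
  C1: 9 − 0 = 9  (slack)
  C2: 8 − 3.5 = 4.5  (slack)
  C3: 7 − 7 = 0  (binding)
  C4: 17 − 14 = 3  (slack)

Optimal: x_1 = 0, x_2 = 3.5
Binding: C3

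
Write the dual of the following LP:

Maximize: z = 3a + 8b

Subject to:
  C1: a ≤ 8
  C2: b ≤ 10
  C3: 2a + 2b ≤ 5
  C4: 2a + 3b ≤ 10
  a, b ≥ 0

Primal max cᵀx s.t. Ax ≤ b, x ≥ 0  →  Dual min bᵀy s.t. Aᵀy ≥ c, y ≥ 0.

Minimize: z = 8y1 + 10y2 + 5y3 + 10y4

Subject to:
  y1 + 2y3 + 2y4 ≥ 3
  y2 + 2y3 + 3y4 ≥ 8
  y1, y2, y3, y4 ≥ 0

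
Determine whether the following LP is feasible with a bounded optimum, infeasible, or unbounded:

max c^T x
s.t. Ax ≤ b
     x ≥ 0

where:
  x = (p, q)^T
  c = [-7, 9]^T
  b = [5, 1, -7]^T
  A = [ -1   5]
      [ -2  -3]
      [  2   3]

Infeasible (no feasible solution exists)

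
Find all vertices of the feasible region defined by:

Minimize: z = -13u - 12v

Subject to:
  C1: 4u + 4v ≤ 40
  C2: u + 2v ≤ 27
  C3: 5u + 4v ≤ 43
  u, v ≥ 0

(0, 0), (8.6, 0), (3, 7), (0, 10)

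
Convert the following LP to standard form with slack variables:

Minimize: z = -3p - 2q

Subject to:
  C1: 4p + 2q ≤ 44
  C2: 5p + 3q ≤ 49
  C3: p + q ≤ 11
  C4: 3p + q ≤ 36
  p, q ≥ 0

min z = -3p - 2q

s.t.
  4p + 2q + s1 = 44
  5p + 3q + s2 = 49
  p + q + s3 = 11
  3p + q + s4 = 36
  p, q, s1, s2, s3, s4 ≥ 0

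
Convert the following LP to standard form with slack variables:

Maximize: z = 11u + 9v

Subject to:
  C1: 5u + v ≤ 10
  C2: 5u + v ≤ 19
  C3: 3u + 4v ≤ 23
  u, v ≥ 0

max z = 11u + 9v

s.t.
  5u + v + s1 = 10
  5u + v + s2 = 19
  3u + 4v + s3 = 23
  u, v, s1, s2, s3 ≥ 0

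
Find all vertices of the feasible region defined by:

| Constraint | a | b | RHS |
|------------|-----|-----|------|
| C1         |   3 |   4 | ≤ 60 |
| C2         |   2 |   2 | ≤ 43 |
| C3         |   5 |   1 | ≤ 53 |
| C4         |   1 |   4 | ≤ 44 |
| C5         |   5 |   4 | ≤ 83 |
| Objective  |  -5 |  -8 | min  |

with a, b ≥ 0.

(0, 0), (10.6, 0), (8.941, 8.294), (8, 9), (0, 11)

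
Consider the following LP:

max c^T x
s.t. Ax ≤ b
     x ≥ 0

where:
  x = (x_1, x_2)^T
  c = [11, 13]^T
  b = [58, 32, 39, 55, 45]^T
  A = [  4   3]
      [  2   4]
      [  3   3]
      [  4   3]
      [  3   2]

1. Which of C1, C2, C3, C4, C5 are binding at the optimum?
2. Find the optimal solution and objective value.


1. C2, C3
2. x_1 = 10, x_2 = 3, z = 149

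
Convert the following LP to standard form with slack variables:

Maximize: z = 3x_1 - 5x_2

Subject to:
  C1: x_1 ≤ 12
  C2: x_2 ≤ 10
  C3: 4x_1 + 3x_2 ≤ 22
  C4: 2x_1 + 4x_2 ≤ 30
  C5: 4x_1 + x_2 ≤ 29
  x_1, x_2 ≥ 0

max z = 3x_1 - 5x_2

s.t.
  x_1 + s1 = 12
  x_2 + s2 = 10
  4x_1 + 3x_2 + s3 = 22
  2x_1 + 4x_2 + s4 = 30
  4x_1 + x_2 + s5 = 29
  x_1, x_2, s1, s2, s3, s4, s5 ≥ 0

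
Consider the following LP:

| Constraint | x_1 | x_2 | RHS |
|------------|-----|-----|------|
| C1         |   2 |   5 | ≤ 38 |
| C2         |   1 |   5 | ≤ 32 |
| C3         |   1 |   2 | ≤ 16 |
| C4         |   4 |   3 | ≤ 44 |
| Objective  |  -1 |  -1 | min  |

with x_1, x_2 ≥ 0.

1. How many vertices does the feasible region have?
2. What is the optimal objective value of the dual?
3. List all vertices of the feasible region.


1. 5
2. -12
3. (0, 0), (11, 0), (8, 4), (5.333, 5.333), (0, 6.4)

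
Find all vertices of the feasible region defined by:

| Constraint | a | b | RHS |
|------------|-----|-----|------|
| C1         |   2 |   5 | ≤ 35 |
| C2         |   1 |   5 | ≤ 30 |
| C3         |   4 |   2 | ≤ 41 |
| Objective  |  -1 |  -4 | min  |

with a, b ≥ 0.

(0, 0), (10.25, 0), (8.438, 3.625), (5, 5), (0, 6)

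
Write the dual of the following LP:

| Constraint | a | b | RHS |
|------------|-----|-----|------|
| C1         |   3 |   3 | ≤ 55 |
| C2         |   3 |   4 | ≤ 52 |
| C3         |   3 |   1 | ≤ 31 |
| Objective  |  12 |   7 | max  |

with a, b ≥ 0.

Primal max cᵀx s.t. Ax ≤ b, x ≥ 0  →  Dual min bᵀy s.t. Aᵀy ≥ c, y ≥ 0.

Minimize: z = 55y1 + 52y2 + 31y3

Subject to:
  3y1 + 3y2 + 3y3 ≥ 12
  3y1 + 4y2 + y3 ≥ 7
  y1, y2, y3 ≥ 0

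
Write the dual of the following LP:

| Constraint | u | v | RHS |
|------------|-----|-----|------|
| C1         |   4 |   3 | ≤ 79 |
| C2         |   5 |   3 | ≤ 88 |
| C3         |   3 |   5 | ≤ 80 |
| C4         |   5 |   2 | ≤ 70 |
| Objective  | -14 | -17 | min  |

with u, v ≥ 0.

Primal min cᵀx s.t. Ax ≤ b, x ≥ 0  →  Dual max −bᵀy s.t. Aᵀy ≥ −c, y ≥ 0.

Maximize: z = -79y1 - 88y2 - 80y3 - 70y4

Subject to:
  4y1 + 5y2 + 3y3 + 5y4 ≥ 14
  3y1 + 3y2 + 5y3 + 2y4 ≥ 17
  y1, y2, y3, y4 ≥ 0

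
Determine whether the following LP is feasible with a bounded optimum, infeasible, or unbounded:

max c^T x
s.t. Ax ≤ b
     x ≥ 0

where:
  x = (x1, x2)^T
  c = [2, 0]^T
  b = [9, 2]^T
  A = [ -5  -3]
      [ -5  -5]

Unbounded (objective can increase without bound)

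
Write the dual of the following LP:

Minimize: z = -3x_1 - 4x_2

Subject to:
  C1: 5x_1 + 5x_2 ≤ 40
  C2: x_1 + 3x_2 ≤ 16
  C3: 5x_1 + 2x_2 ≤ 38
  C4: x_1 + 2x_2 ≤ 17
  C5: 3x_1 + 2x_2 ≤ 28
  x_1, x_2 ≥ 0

Primal min cᵀx s.t. Ax ≤ b, x ≥ 0  →  Dual max −bᵀy s.t. Aᵀy ≥ −c, y ≥ 0.

Maximize: z = -40y1 - 16y2 - 38y3 - 17y4 - 28y5

Subject to:
  5y1 + y2 + 5y3 + y4 + 3y5 ≥ 3
  5y1 + 3y2 + 2y3 + 2y4 + 2y5 ≥ 4
  y1, y2, y3, y4, y5 ≥ 0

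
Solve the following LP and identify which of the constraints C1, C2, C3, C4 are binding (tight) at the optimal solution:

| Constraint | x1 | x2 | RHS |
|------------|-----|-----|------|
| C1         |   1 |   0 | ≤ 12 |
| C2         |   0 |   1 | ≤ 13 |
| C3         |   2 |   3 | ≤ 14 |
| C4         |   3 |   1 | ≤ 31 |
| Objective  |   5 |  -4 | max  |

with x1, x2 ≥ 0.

At x1 = 7, x2 = 0, compute slack b - a·x for each constraint:
  C1: 12 − 7 = 5  (slack)
  C2: 13 − 0 = 13  (slack)
  C3: 14 − 14 = 0  (binding)
  C4: 31 − 21 = 10  (slack)

Optimal: x1 = 7, x2 = 0
Binding: C3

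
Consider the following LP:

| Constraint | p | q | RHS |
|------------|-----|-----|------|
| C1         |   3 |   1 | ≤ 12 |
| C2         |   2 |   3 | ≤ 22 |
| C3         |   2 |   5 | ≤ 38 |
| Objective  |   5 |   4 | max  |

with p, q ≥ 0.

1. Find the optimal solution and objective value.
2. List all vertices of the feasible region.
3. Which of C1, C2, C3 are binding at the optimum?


1. p = 2, q = 6, z = 34
2. (0, 0), (4, 0), (2, 6), (0, 7.333)
3. C1, C2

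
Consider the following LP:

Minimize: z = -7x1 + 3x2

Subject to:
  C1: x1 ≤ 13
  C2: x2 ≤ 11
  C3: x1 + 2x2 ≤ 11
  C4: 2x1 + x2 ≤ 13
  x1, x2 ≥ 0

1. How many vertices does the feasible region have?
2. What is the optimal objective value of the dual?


1. 4
2. -45.5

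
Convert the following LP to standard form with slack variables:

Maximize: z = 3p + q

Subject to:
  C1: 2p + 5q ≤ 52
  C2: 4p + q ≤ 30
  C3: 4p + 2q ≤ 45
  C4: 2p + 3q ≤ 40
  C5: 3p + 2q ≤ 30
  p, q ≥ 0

max z = 3p + q

s.t.
  2p + 5q + s1 = 52
  4p + q + s2 = 30
  4p + 2q + s3 = 45
  2p + 3q + s4 = 40
  3p + 2q + s5 = 30
  p, q, s1, s2, s3, s4, s5 ≥ 0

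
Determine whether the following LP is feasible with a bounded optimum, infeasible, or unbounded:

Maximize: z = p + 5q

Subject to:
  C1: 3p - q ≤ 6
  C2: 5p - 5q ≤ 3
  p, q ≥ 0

Unbounded (objective can increase without bound)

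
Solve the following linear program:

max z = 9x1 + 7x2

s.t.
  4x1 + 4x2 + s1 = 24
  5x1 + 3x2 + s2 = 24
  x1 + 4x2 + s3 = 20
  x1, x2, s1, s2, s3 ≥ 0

Evaluate the objective at each vertex of the feasible region:
  z(0, 0) = 0
  z(4.8, 0) = 43.2
  z(3, 3) = 48  ←
  z(1.333, 4.667) = 44.67
  z(0, 5) = 35
The maximum is at x1 = 3, x2 = 3.

x1 = 3, x2 = 3, z = 48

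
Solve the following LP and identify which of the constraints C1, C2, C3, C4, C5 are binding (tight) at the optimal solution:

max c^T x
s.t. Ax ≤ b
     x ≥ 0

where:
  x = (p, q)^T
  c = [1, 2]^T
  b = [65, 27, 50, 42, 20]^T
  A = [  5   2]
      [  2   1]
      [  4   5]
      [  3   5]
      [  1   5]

At p = 10, q = 2, compute slack b - a·x for each constraint:
  C1: 65 − 54 = 11  (slack)
  C2: 27 − 22 = 5  (slack)
  C3: 50 − 50 = 0  (binding)
  C4: 42 − 40 = 2  (slack)
  C5: 20 − 20 = 0  (binding)

Optimal: p = 10, q = 2
Binding: C3, C5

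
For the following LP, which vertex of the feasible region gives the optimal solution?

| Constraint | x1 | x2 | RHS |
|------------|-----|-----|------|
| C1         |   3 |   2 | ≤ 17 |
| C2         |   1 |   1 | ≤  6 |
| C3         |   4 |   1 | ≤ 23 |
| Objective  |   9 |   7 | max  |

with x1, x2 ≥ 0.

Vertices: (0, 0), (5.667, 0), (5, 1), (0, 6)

Evaluate the objective at each vertex of the feasible region:
  z(0, 0) = 0
  z(5.667, 0) = 51
  z(5, 1) = 52  ←
  z(0, 6) = 42
The maximum is at x1 = 5, x2 = 1.

(5, 1)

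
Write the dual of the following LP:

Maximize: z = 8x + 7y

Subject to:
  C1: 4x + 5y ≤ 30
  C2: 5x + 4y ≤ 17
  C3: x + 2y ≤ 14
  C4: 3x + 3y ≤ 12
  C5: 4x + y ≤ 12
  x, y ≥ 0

Primal max cᵀx s.t. Ax ≤ b, x ≥ 0  →  Dual min bᵀy s.t. Aᵀy ≥ c, y ≥ 0.

Minimize: z = 30y1 + 17y2 + 14y3 + 12y4 + 12y5

Subject to:
  4y1 + 5y2 + y3 + 3y4 + 4y5 ≥ 8
  5y1 + 4y2 + 2y3 + 3y4 + y5 ≥ 7
  y1, y2, y3, y4, y5 ≥ 0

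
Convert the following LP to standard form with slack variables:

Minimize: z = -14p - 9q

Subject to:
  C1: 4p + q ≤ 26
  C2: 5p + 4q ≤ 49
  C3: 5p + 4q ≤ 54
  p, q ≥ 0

min z = -14p - 9q

s.t.
  4p + q + s1 = 26
  5p + 4q + s2 = 49
  5p + 4q + s3 = 54
  p, q, s1, s2, s3 ≥ 0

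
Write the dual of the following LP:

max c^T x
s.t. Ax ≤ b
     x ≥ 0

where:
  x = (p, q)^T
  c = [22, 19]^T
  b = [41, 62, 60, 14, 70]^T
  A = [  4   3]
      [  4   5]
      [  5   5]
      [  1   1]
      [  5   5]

Primal max cᵀx s.t. Ax ≤ b, x ≥ 0  →  Dual min bᵀy s.t. Aᵀy ≥ c, y ≥ 0.

Minimize: z = 41y1 + 62y2 + 60y3 + 14y4 + 70y5

Subject to:
  4y1 + 4y2 + 5y3 + y4 + 5y5 ≥ 22
  3y1 + 5y2 + 5y3 + y4 + 5y5 ≥ 19
  y1, y2, y3, y4, y5 ≥ 0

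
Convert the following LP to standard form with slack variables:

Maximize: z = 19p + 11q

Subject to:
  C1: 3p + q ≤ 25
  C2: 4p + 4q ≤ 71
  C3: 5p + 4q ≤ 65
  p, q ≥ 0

max z = 19p + 11q

s.t.
  3p + q + s1 = 25
  4p + 4q + s2 = 71
  5p + 4q + s3 = 65
  p, q, s1, s2, s3 ≥ 0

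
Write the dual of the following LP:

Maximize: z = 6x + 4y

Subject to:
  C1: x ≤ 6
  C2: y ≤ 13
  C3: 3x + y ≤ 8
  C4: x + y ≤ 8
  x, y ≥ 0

Primal max cᵀx s.t. Ax ≤ b, x ≥ 0  →  Dual min bᵀy s.t. Aᵀy ≥ c, y ≥ 0.

Minimize: z = 6y1 + 13y2 + 8y3 + 8y4

Subject to:
  y1 + 3y3 + y4 ≥ 6
  y2 + y3 + y4 ≥ 4
  y1, y2, y3, y4 ≥ 0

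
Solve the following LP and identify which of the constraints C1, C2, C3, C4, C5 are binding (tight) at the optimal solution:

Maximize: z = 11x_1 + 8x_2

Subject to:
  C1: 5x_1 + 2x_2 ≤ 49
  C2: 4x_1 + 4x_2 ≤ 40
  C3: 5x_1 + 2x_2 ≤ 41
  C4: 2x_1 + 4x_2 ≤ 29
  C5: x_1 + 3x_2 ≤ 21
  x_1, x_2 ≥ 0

At x_1 = 7, x_2 = 3, compute slack b - a·x for each constraint:
  C1: 49 − 41 = 8  (slack)
  C2: 40 − 40 = 0  (binding)
  C3: 41 − 41 = 0  (binding)
  C4: 29 − 26 = 3  (slack)
  C5: 21 − 16 = 5  (slack)

Optimal: x_1 = 7, x_2 = 3
Binding: C2, C3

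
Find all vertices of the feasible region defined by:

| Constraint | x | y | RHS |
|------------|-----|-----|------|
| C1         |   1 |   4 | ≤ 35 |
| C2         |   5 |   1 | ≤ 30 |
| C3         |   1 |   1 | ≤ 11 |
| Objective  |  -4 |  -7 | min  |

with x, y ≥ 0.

(0, 0), (6, 0), (4.75, 6.25), (3, 8), (0, 8.75)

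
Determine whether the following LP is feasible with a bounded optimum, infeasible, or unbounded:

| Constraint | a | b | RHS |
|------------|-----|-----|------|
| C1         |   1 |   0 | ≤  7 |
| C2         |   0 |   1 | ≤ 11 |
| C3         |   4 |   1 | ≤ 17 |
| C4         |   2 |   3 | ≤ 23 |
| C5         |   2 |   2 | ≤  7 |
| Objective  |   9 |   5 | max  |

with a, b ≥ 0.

Feasible with a bounded optimal solution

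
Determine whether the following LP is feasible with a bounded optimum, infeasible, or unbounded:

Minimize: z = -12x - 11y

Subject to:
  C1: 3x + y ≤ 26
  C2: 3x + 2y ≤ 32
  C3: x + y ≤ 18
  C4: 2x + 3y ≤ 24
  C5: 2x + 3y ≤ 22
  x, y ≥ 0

Feasible with a bounded optimal solution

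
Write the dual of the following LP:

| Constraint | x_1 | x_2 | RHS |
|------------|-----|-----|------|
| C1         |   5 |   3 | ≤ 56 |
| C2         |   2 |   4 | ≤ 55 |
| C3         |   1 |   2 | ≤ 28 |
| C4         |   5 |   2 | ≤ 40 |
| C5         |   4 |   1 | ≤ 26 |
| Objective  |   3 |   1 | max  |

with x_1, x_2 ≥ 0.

Primal max cᵀx s.t. Ax ≤ b, x ≥ 0  →  Dual min bᵀy s.t. Aᵀy ≥ c, y ≥ 0.

Minimize: z = 56y1 + 55y2 + 28y3 + 40y4 + 26y5

Subject to:
  5y1 + 2y2 + y3 + 5y4 + 4y5 ≥ 3
  3y1 + 4y2 + 2y3 + 2y4 + y5 ≥ 1
  y1, y2, y3, y4, y5 ≥ 0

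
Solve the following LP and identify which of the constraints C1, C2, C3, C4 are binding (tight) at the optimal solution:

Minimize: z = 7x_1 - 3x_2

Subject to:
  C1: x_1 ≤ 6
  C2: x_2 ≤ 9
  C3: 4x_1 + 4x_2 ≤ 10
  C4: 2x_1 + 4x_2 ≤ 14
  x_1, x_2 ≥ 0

At x_1 = 0, x_2 = 2.5, compute slack b - a·x for each constraint:
  C1: 6 − 0 = 6  (slack)
  C2: 9 − 2.5 = 6.5  (slack)
  C3: 10 − 10 = 0  (binding)
  C4: 14 − 10 = 4  (slack)

Optimal: x_1 = 0, x_2 = 2.5
Binding: C3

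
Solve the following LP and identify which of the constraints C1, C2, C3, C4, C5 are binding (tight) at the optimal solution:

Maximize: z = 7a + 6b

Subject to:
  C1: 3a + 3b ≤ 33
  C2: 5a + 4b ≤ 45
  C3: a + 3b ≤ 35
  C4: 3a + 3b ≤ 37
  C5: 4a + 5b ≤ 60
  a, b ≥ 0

At a = 1, b = 10, compute slack b - a·x for each constraint:
  C1: 33 − 33 = 0  (binding)
  C2: 45 − 45 = 0  (binding)
  C3: 35 − 31 = 4  (slack)
  C4: 37 − 33 = 4  (slack)
  C5: 60 − 54 = 6  (slack)

Optimal: a = 1, b = 10
Binding: C1, C2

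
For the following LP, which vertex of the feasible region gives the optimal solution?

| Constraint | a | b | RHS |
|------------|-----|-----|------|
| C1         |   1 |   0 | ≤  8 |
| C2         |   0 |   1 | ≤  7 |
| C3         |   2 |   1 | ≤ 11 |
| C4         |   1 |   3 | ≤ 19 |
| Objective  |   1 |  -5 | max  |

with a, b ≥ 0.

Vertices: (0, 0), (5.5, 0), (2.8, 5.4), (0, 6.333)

Evaluate the objective at each vertex of the feasible region:
  z(0, 0) = 0
  z(5.5, 0) = 5.5  ←
  z(2.8, 5.4) = -24.2
  z(0, 6.333) = -31.67
The maximum is at a = 5.5, b = 0.

(5.5, 0)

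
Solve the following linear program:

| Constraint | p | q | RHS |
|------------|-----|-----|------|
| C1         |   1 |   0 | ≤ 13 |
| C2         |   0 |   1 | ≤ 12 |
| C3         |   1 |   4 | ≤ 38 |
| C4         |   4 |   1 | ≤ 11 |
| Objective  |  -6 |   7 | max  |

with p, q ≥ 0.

Evaluate the objective at each vertex of the feasible region:
  z(0, 0) = 0
  z(2.75, 0) = -16.5
  z(0.4, 9.4) = 63.4
  z(0, 9.5) = 66.5  ←
The maximum is at p = 0, q = 9.5.

p = 0, q = 9.5, z = 66.5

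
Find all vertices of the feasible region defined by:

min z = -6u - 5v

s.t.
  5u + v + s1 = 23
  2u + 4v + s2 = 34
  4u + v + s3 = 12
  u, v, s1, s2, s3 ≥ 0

(0, 0), (3, 0), (1, 8), (0, 8.5)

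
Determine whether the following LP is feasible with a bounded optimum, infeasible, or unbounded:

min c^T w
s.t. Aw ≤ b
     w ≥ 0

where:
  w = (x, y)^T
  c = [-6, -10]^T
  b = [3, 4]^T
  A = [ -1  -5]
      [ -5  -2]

Unbounded (objective can decrease without bound)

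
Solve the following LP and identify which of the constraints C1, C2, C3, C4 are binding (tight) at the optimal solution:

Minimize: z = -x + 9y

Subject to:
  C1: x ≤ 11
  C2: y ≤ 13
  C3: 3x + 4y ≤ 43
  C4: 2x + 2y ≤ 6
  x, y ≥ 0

At x = 3, y = 0, compute slack b - a·x for each constraint:
  C1: 11 − 3 = 8  (slack)
  C2: 13 − 0 = 13  (slack)
  C3: 43 − 9 = 34  (slack)
  C4: 6 − 6 = 0  (binding)

Optimal: x = 3, y = 0
Binding: C4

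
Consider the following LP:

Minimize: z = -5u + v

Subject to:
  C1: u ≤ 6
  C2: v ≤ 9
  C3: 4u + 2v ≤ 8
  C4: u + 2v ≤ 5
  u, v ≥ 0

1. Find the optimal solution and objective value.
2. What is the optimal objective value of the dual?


1. u = 2, v = 0, z = -10
2. -10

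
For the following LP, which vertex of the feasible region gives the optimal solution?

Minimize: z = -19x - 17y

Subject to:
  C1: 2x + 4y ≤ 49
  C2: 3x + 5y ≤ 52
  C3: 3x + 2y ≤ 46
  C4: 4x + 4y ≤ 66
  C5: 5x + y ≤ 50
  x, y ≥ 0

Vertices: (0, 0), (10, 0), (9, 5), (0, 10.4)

Evaluate the objective at each vertex of the feasible region:
  z(0, 0) = 0
  z(10, 0) = -190
  z(9, 5) = -256  ←
  z(0, 10.4) = -176.8
The minimum is at x = 9, y = 5.

(9, 5)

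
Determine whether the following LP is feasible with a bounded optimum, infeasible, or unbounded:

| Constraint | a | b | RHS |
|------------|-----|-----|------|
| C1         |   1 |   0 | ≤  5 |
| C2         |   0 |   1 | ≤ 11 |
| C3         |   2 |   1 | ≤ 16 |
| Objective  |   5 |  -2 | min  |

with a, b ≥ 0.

Feasible with a bounded optimal solution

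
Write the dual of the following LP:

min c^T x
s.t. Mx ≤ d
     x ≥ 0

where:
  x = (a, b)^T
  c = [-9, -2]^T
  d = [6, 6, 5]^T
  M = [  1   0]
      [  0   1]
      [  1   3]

Primal min cᵀx s.t. Ax ≤ b, x ≥ 0  →  Dual max −bᵀy s.t. Aᵀy ≥ −c, y ≥ 0.

Maximize: z = -6y1 - 6y2 - 5y3

Subject to:
  y1 + y3 ≥ 9
  y2 + 3y3 ≥ 2
  y1, y2, y3 ≥ 0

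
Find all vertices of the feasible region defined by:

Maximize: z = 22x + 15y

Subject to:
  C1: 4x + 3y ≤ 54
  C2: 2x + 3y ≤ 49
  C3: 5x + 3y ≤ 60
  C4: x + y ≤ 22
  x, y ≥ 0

(0, 0), (12, 0), (6, 10), (2.5, 14.67), (0, 16.33)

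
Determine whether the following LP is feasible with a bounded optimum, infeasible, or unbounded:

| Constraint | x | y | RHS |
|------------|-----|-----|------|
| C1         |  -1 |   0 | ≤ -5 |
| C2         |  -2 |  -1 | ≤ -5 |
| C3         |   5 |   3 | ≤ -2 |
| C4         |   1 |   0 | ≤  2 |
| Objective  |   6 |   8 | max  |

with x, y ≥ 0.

Infeasible (no feasible solution exists)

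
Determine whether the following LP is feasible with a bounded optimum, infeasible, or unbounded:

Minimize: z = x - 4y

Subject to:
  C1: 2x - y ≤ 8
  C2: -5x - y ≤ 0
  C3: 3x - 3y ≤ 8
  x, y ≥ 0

Unbounded (objective can decrease without bound)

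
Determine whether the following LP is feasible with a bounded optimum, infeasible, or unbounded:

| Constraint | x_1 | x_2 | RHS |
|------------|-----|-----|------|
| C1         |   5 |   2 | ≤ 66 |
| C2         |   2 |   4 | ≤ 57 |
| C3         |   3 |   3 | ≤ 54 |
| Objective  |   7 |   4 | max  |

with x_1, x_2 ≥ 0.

Feasible with a bounded optimal solution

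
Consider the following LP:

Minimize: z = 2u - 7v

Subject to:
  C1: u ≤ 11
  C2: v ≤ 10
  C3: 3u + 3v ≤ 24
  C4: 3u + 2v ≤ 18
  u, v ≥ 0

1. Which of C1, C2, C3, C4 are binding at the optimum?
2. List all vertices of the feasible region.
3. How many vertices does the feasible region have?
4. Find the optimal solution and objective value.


1. C3
2. (0, 0), (6, 0), (2, 6), (0, 8)
3. 4
4. u = 0, v = 8, z = -56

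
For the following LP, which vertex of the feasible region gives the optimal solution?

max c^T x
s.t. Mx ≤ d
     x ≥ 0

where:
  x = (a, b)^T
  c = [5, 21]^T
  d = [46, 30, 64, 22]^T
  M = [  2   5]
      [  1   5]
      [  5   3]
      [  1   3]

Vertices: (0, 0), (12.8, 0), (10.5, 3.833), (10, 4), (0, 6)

Evaluate the objective at each vertex of the feasible region:
  z(0, 0) = 0
  z(12.8, 0) = 64
  z(10.5, 3.833) = 133
  z(10, 4) = 134  ←
  z(0, 6) = 126
The maximum is at a = 10, b = 4.

(10, 4)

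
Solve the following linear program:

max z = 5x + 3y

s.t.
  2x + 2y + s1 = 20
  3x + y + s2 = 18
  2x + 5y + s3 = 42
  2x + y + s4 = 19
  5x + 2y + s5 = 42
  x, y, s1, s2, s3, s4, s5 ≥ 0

Evaluate the objective at each vertex of the feasible region:
  z(0, 0) = 0
  z(6, 0) = 30
  z(4, 6) = 38  ←
  z(2.667, 7.333) = 35.33
  z(0, 8.4) = 25.2
The maximum is at x = 4, y = 6.

x = 4, y = 6, z = 38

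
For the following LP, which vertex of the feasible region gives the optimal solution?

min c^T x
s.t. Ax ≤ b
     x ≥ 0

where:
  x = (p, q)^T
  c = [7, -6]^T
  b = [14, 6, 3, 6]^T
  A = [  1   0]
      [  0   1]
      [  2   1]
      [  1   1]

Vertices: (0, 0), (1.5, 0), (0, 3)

Evaluate the objective at each vertex of the feasible region:
  z(0, 0) = 0
  z(1.5, 0) = 10.5
  z(0, 3) = -18  ←
The minimum is at p = 0, q = 3.

(0, 3)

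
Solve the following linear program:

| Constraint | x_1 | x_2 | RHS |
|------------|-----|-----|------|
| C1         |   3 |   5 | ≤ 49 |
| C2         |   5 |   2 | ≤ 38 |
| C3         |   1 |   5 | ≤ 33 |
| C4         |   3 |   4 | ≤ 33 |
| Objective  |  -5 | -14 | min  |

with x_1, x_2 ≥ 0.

Evaluate the objective at each vertex of the feasible region:
  z(0, 0) = 0
  z(7.6, 0) = -38
  z(6.143, 3.643) = -81.71
  z(3, 6) = -99  ←
  z(0, 6.6) = -92.4
The minimum is at x_1 = 3, x_2 = 6.

x_1 = 3, x_2 = 6, z = -99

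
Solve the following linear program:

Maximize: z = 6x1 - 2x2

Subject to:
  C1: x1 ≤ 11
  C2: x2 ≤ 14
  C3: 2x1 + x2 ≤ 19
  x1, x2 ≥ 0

Evaluate the objective at each vertex of the feasible region:
  z(0, 0) = 0
  z(9.5, 0) = 57  ←
  z(2.5, 14) = -13
  z(0, 14) = -28
The maximum is at x1 = 9.5, x2 = 0.

x1 = 9.5, x2 = 0, z = 57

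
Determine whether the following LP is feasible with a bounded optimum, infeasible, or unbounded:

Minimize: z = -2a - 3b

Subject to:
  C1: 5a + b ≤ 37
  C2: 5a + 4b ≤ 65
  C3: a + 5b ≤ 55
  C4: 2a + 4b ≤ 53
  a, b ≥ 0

Feasible with a bounded optimal solution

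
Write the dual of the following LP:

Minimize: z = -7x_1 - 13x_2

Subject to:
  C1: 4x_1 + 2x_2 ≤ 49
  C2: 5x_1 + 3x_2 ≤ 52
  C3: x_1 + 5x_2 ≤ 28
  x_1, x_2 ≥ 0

Primal min cᵀx s.t. Ax ≤ b, x ≥ 0  →  Dual max −bᵀy s.t. Aᵀy ≥ −c, y ≥ 0.

Maximize: z = -49y1 - 52y2 - 28y3

Subject to:
  4y1 + 5y2 + y3 ≥ 7
  2y1 + 3y2 + 5y3 ≥ 13
  y1, y2, y3 ≥ 0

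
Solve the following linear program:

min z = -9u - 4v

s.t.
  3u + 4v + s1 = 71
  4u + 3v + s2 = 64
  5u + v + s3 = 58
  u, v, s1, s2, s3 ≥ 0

Evaluate the objective at each vertex of the feasible region:
  z(0, 0) = 0
  z(11.6, 0) = -104.4
  z(10, 8) = -122  ←
  z(6.143, 13.14) = -107.9
  z(0, 17.75) = -71
The minimum is at u = 10, v = 8.

u = 10, v = 8, z = -122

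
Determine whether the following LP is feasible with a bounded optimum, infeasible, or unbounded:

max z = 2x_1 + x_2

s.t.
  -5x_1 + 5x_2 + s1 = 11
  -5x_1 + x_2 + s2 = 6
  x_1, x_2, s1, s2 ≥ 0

Unbounded (objective can increase without bound)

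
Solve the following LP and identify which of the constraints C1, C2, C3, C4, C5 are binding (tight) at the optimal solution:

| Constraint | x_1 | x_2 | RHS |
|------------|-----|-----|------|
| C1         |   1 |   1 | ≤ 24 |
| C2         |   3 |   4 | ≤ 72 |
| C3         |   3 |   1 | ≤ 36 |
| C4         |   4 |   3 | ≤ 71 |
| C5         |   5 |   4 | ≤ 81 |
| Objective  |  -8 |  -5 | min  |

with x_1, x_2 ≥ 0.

At x_1 = 9, x_2 = 9, compute slack b - a·x for each constraint:
  C1: 24 − 18 = 6  (slack)
  C2: 72 − 63 = 9  (slack)
  C3: 36 − 36 = 0  (binding)
  C4: 71 − 63 = 8  (slack)
  C5: 81 − 81 = 0  (binding)

Optimal: x_1 = 9, x_2 = 9
Binding: C3, C5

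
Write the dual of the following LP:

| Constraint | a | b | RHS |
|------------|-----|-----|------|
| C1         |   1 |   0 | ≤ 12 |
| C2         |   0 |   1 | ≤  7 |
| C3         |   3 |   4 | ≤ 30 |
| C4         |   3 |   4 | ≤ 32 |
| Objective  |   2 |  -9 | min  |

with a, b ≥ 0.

Primal min cᵀx s.t. Ax ≤ b, x ≥ 0  →  Dual max −bᵀy s.t. Aᵀy ≥ −c, y ≥ 0.

Maximize: z = -12y1 - 7y2 - 30y3 - 32y4

Subject to:
  y1 + 3y3 + 3y4 ≥ -2
  y2 + 4y3 + 4y4 ≥ 9
  y1, y2, y3, y4 ≥ 0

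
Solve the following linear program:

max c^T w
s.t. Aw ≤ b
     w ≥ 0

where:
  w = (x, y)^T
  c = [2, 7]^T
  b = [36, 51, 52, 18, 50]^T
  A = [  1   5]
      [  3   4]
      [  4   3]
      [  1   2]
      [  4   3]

Evaluate the objective at each vertex of the feasible region:
  z(0, 0) = 0
  z(12.5, 0) = 25
  z(9.2, 4.4) = 49.2
  z(6, 6) = 54  ←
  z(0, 7.2) = 50.4
The maximum is at x = 6, y = 6.

x = 6, y = 6, z = 54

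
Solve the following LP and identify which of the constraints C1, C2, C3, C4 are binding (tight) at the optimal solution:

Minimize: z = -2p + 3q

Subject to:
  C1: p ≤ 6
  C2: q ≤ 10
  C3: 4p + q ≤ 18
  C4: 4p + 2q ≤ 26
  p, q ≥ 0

At p = 4.5, q = 0, compute slack b - a·x for each constraint:
  C1: 6 − 4.5 = 1.5  (slack)
  C2: 10 − 0 = 10  (slack)
  C3: 18 − 18 = 0  (binding)
  C4: 26 − 18 = 8  (slack)

Optimal: p = 4.5, q = 0
Binding: C3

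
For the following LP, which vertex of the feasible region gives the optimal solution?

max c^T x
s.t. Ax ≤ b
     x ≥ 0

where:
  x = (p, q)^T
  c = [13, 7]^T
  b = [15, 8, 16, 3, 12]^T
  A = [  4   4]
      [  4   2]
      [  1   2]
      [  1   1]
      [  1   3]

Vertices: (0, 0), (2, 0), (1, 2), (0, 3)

Evaluate the objective at each vertex of the feasible region:
  z(0, 0) = 0
  z(2, 0) = 26
  z(1, 2) = 27  ←
  z(0, 3) = 21
The maximum is at p = 1, q = 2.

(1, 2)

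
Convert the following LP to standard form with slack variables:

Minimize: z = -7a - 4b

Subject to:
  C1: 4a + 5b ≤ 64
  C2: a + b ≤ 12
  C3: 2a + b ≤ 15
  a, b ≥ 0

min z = -7a - 4b

s.t.
  4a + 5b + s1 = 64
  a + b + s2 = 12
  2a + b + s3 = 15
  a, b, s1, s2, s3 ≥ 0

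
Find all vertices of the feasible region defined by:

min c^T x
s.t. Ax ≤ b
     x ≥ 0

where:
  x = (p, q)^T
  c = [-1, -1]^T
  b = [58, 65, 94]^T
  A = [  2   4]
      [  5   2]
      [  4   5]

(0, 0), (13, 0), (9, 10), (0, 14.5)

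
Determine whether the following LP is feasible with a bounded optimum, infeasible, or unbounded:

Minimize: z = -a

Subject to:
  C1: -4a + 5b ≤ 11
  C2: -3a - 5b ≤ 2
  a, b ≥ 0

Unbounded (objective can decrease without bound)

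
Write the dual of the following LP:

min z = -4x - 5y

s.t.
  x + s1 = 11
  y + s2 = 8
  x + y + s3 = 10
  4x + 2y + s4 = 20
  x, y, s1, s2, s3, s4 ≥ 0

Primal min cᵀx s.t. Ax ≤ b, x ≥ 0  →  Dual max −bᵀy s.t. Aᵀy ≥ −c, y ≥ 0.

Maximize: z = -11y1 - 8y2 - 10y3 - 20y4

Subject to:
  y1 + y3 + 4y4 ≥ 4
  y2 + y3 + 2y4 ≥ 5
  y1, y2, y3, y4 ≥ 0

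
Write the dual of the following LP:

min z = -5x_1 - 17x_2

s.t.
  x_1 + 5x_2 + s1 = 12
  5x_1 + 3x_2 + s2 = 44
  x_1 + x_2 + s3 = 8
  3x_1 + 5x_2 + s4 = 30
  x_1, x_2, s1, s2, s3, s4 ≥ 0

Primal min cᵀx s.t. Ax ≤ b, x ≥ 0  →  Dual max −bᵀy s.t. Aᵀy ≥ −c, y ≥ 0.

Maximize: z = -12y1 - 44y2 - 8y3 - 30y4

Subject to:
  y1 + 5y2 + y3 + 3y4 ≥ 5
  5y1 + 3y2 + y3 + 5y4 ≥ 17
  y1, y2, y3, y4 ≥ 0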